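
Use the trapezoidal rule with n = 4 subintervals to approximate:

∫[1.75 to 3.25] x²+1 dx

f(x) = x²+1
a = 1.75, b = 3.25, n = 4
h = (b - a)/n = 0.375000

Trapezoidal rule: (h/2)[f(x₀) + 2f(x₁) + 2f(x₂) + ... + f(xₙ)]

x_0 = 1.7500, f(x_0) = 4.062500, coefficient = 1
x_1 = 2.1250, f(x_1) = 5.515625, coefficient = 2
x_2 = 2.5000, f(x_2) = 7.250000, coefficient = 2
x_3 = 2.8750, f(x_3) = 9.265625, coefficient = 2
x_4 = 3.2500, f(x_4) = 11.562500, coefficient = 1

I ≈ (0.375000/2) × 59.687500 = 11.191406
Exact value: 11.156250
Error: 0.035156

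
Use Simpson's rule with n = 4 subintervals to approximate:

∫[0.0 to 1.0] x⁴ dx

f(x) = x⁴
a = 0.0, b = 1.0, n = 4
h = (b - a)/n = 0.250000

Simpson's rule: (h/3)[f(x₀) + 4f(x₁) + 2f(x₂) + ... + f(xₙ)]

x_0 = 0.0000, f(x_0) = 0.000000, coefficient = 1
x_1 = 0.2500, f(x_1) = 0.003906, coefficient = 4
x_2 = 0.5000, f(x_2) = 0.062500, coefficient = 2
x_3 = 0.7500, f(x_3) = 0.316406, coefficient = 4
x_4 = 1.0000, f(x_4) = 1.000000, coefficient = 1

I ≈ (0.250000/3) × 2.406250 = 0.200521
Exact value: 0.200000
Error: 0.000521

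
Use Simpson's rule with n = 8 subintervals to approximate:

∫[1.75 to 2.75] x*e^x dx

f(x) = x*e^x
a = 1.75, b = 2.75, n = 8
h = (b - a)/n = 0.125000

Simpson's rule: (h/3)[f(x₀) + 4f(x₁) + 2f(x₂) + ... + f(xₙ)]

x_0 = 1.7500, f(x_0) = 10.070555, coefficient = 1
x_1 = 1.8750, f(x_1) = 12.226536, coefficient = 4
x_2 = 2.0000, f(x_2) = 14.778112, coefficient = 2
x_3 = 2.1250, f(x_3) = 17.792407, coefficient = 4
x_4 = 2.2500, f(x_4) = 21.347406, coefficient = 2
x_5 = 2.3750, f(x_5) = 25.533656, coefficient = 4
x_6 = 2.5000, f(x_6) = 30.456235, coefficient = 2
x_7 = 2.6250, f(x_7) = 36.237007, coefficient = 4
x_8 = 2.7500, f(x_8) = 43.017238, coefficient = 1

I ≈ (0.125000/3) × 553.409724 = 23.058739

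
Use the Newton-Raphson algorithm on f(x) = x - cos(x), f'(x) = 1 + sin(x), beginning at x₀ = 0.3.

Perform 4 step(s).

f(x) = x - cos(x)
f'(x) = 1 + sin(x)
x₀ = 0.3

Newton-Raphson formula: x_{n+1} = x_n - f(x_n)/f'(x_n)

Iteration 1:
  f(0.300000) = -0.655336
  f'(0.300000) = 1.295520
  x_1 = 0.300000 - (-0.655336)/1.295520 = 0.805848
Iteration 2:
  f(0.805848) = 0.113349
  f'(0.805848) = 1.721418
  x_2 = 0.805848 - 0.113349/1.721418 = 0.740002
Iteration 3:
  f(0.740002) = 0.001535
  f'(0.740002) = 1.674289
  x_3 = 0.740002 - 0.001535/1.674289 = 0.739085
Iteration 4:
  f(0.739085) = 0.000000
  f'(0.739085) = 1.673612
  x_4 = 0.739085 - 0.000000/1.673612 = 0.739085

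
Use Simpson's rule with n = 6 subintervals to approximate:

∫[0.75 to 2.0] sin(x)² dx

f(x) = sin(x)²
a = 0.75, b = 2.0, n = 6
h = (b - a)/n = 0.208333

Simpson's rule: (h/3)[f(x₀) + 4f(x₁) + 2f(x₂) + ... + f(xₙ)]

x_0 = 0.7500, f(x_0) = 0.464631, coefficient = 1
x_1 = 0.9583, f(x_1) = 0.669508, coefficient = 4
x_2 = 1.1667, f(x_2) = 0.845379, coefficient = 2
x_3 = 1.3750, f(x_3) = 0.962151, coefficient = 4
x_4 = 1.5833, f(x_4) = 0.999843, coefficient = 2
x_5 = 1.7917, f(x_5) = 0.952004, coefficient = 4
x_6 = 2.0000, f(x_6) = 0.826822, coefficient = 1

I ≈ (0.208333/3) × 15.316551 = 1.063649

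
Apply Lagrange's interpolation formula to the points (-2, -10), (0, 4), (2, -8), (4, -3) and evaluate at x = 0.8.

Lagrange interpolation formula:
P(x) = Σ yᵢ × Lᵢ(x)
where Lᵢ(x) = Π_{j≠i} (x - xⱼ)/(xᵢ - xⱼ)

L_0(0.8) = (0.8 - 0)/(-2 - 0) × (0.8 - 2)/(-2 - 2) × (0.8 - 4)/(-2 - 4) = -0.064000
L_1(0.8) = (0.8 - (-2))/(0 - (-2)) × (0.8 - 2)/(0 - 2) × (0.8 - 4)/(0 - 4) = 0.672000
L_2(0.8) = (0.8 - (-2))/(2 - (-2)) × (0.8 - 0)/(2 - 0) × (0.8 - 4)/(2 - 4) = 0.448000
L_3(0.8) = (0.8 - (-2))/(4 - (-2)) × (0.8 - 0)/(4 - 0) × (0.8 - 2)/(4 - 2) = -0.056000

P(0.8) = (-10)×L_0(0.8) + 4×L_1(0.8) + (-8)×L_2(0.8) + (-3)×L_3(0.8)
P(0.8) = -0.088000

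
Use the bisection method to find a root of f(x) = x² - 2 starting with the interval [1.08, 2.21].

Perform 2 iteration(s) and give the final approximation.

f(x) = x² - 2
Initial interval: [1.08, 2.21]

Iteration 1:
  c_1 = (1.080000 + 2.210000)/2 = 1.645000
  f(c_1) = f(1.645000) = 0.706025
  f(a) × f(c) < 0, new interval: [1.080000, 1.645000]
Iteration 2:
  c_2 = (1.080000 + 1.645000)/2 = 1.362500
  f(c_2) = f(1.362500) = -0.143594
  f(a) × f(c) ≥ 0, new interval: [1.362500, 1.645000]

After 2 iteration(s), the approximation is c_2 = 1.362500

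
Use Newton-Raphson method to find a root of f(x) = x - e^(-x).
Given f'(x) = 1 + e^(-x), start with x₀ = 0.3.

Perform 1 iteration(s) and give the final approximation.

f(x) = x - e^(-x)
f'(x) = 1 + e^(-x)
x₀ = 0.3

Newton-Raphson formula: x_{n+1} = x_n - f(x_n)/f'(x_n)

Iteration 1:
  f(0.300000) = -0.440818
  f'(0.300000) = 1.740818
  x_1 = 0.300000 - (-0.440818)/1.740818 = 0.553225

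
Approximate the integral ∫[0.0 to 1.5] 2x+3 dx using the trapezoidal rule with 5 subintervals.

f(x) = 2x+3
a = 0.0, b = 1.5, n = 5
h = (b - a)/n = 0.300000

Trapezoidal rule: (h/2)[f(x₀) + 2f(x₁) + 2f(x₂) + ... + f(xₙ)]

x_0 = 0.0000, f(x_0) = 3.000000, coefficient = 1
x_1 = 0.3000, f(x_1) = 3.600000, coefficient = 2
x_2 = 0.6000, f(x_2) = 4.200000, coefficient = 2
x_3 = 0.9000, f(x_3) = 4.800000, coefficient = 2
x_4 = 1.2000, f(x_4) = 5.400000, coefficient = 2
x_5 = 1.5000, f(x_5) = 6.000000, coefficient = 1

I ≈ (0.300000/2) × 45.000000 = 6.750000
Exact value: 6.750000
Error: 0.000000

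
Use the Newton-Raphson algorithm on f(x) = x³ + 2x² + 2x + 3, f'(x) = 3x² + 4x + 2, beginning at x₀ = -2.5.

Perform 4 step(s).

f(x) = x³ + 2x² + 2x + 3
f'(x) = 3x² + 4x + 2
x₀ = -2.5

Newton-Raphson formula: x_{n+1} = x_n - f(x_n)/f'(x_n)

Iteration 1:
  f(-2.500000) = -5.125000
  f'(-2.500000) = 10.750000
  x_1 = -2.500000 - (-5.125000)/10.750000 = -2.023256
Iteration 2:
  f(-2.023256) = -1.141711
  f'(-2.023256) = 6.187669
  x_2 = -2.023256 - (-1.141711)/6.187669 = -1.838742
Iteration 3:
  f(-1.838742) = -0.132275
  f'(-1.838742) = 4.787948
  x_3 = -1.838742 - (-0.132275)/4.787948 = -1.811115
Iteration 4:
  f(-1.811115) = -0.002663
  f'(-1.811115) = 4.595955
  x_4 = -1.811115 - (-0.002663)/4.595955 = -1.810536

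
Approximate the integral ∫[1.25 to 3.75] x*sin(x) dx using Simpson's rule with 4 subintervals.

f(x) = x*sin(x)
a = 1.25, b = 3.75, n = 4
h = (b - a)/n = 0.625000

Simpson's rule: (h/3)[f(x₀) + 4f(x₁) + 2f(x₂) + ... + f(xₙ)]

x_0 = 1.2500, f(x_0) = 1.186231, coefficient = 1
x_1 = 1.8750, f(x_1) = 1.788911, coefficient = 4
x_2 = 2.5000, f(x_2) = 1.496180, coefficient = 2
x_3 = 3.1250, f(x_3) = 0.051850, coefficient = 4
x_4 = 3.7500, f(x_4) = -2.143355, coefficient = 1

I ≈ (0.625000/3) × 9.398279 = 1.957975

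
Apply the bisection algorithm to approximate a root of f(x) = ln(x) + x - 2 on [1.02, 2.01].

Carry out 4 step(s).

f(x) = ln(x) + x - 2
Initial interval: [1.02, 2.01]

Iteration 1:
  c_1 = (1.020000 + 2.010000)/2 = 1.515000
  f(c_1) = f(1.515000) = -0.069585
  f(a) × f(c) ≥ 0, new interval: [1.515000, 2.010000]
Iteration 2:
  c_2 = (1.515000 + 2.010000)/2 = 1.762500
  f(c_2) = f(1.762500) = 0.329233
  f(a) × f(c) < 0, new interval: [1.515000, 1.762500]
Iteration 3:
  c_3 = (1.515000 + 1.762500)/2 = 1.638750
  f(c_3) = f(1.638750) = 0.132684
  f(a) × f(c) < 0, new interval: [1.515000, 1.638750]
Iteration 4:
  c_4 = (1.515000 + 1.638750)/2 = 1.576875
  f(c_4) = f(1.576875) = 0.032320
  f(a) × f(c) < 0, new interval: [1.515000, 1.576875]

After 4 iteration(s), the approximation is c_4 = 1.576875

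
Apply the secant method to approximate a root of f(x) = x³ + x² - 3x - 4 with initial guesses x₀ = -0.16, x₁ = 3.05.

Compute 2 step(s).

f(x) = x³ + x² - 3x - 4
x₀ = -0.16, x₁ = 3.05

Secant formula: x_{n+1} = x_n - f(x_n)(x_n - x_{n-1})/(f(x_n) - f(x_{n-1}))

Iteration 1:
  f(-0.160000) = -3.498496
  f(3.050000) = 24.525125
  x_2 = 3.050000 - 24.525125×(3.050000 - (-0.160000))/(24.525125 - (-3.498496))
       = 0.240740
Iteration 2:
  f(3.050000) = 24.525125
  f(0.240740) = -4.650311
  x_3 = 0.240740 - (-4.650311)×(0.240740 - 3.050000)/(-4.650311 - 24.525125)
       = 0.688511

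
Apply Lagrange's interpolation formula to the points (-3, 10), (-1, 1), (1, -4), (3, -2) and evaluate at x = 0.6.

Lagrange interpolation formula:
P(x) = Σ yᵢ × Lᵢ(x)
where Lᵢ(x) = Π_{j≠i} (x - xⱼ)/(xᵢ - xⱼ)

L_0(0.6) = (0.6 - (-1))/(-3 - (-1)) × (0.6 - 1)/(-3 - 1) × (0.6 - 3)/(-3 - 3) = -0.032000
L_1(0.6) = (0.6 - (-3))/(-1 - (-3)) × (0.6 - 1)/(-1 - 1) × (0.6 - 3)/(-1 - 3) = 0.216000
L_2(0.6) = (0.6 - (-3))/(1 - (-3)) × (0.6 - (-1))/(1 - (-1)) × (0.6 - 3)/(1 - 3) = 0.864000
L_3(0.6) = (0.6 - (-3))/(3 - (-3)) × (0.6 - (-1))/(3 - (-1)) × (0.6 - 1)/(3 - 1) = -0.048000

P(0.6) = 10×L_0(0.6) + 1×L_1(0.6) + (-4)×L_2(0.6) + (-2)×L_3(0.6)
P(0.6) = -3.464000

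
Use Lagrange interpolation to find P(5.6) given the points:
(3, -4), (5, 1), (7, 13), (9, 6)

Lagrange interpolation formula:
P(x) = Σ yᵢ × Lᵢ(x)
where Lᵢ(x) = Π_{j≠i} (x - xⱼ)/(xᵢ - xⱼ)

L_0(5.6) = (5.6 - 5)/(3 - 5) × (5.6 - 7)/(3 - 7) × (5.6 - 9)/(3 - 9) = -0.059500
L_1(5.6) = (5.6 - 3)/(5 - 3) × (5.6 - 7)/(5 - 7) × (5.6 - 9)/(5 - 9) = 0.773500
L_2(5.6) = (5.6 - 3)/(7 - 3) × (5.6 - 5)/(7 - 5) × (5.6 - 9)/(7 - 9) = 0.331500
L_3(5.6) = (5.6 - 3)/(9 - 3) × (5.6 - 5)/(9 - 5) × (5.6 - 7)/(9 - 7) = -0.045500

P(5.6) = (-4)×L_0(5.6) + 1×L_1(5.6) + 13×L_2(5.6) + 6×L_3(5.6)
P(5.6) = 5.048000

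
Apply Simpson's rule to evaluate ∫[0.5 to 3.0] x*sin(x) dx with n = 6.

f(x) = x*sin(x)
a = 0.5, b = 3.0, n = 6
h = (b - a)/n = 0.416667

Simpson's rule: (h/3)[f(x₀) + 4f(x₁) + 2f(x₂) + ... + f(xₙ)]

x_0 = 0.5000, f(x_0) = 0.239713, coefficient = 1
x_1 = 0.9167, f(x_1) = 0.727446, coefficient = 4
x_2 = 1.3333, f(x_2) = 1.295917, coefficient = 2
x_3 = 1.7500, f(x_3) = 1.721975, coefficient = 4
x_4 = 2.1667, f(x_4) = 1.793264, coefficient = 2
x_5 = 2.5833, f(x_5) = 1.368419, coefficient = 4
x_6 = 3.0000, f(x_6) = 0.423360, coefficient = 1

I ≈ (0.416667/3) × 22.112798 = 3.071222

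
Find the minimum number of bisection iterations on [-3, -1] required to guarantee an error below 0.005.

We need (b-a)/2^n ≤ 0.005
(-1 - (-3))/2^n ≤ 0.005
2/2^n ≤ 0.005
2^n ≥ 400
n ≥ log₂(400) = 8.64
n ≥ 9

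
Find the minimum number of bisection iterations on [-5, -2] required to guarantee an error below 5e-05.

We need (b-a)/2^n ≤ 5e-05
(-2 - (-5))/2^n ≤ 5e-05
3/2^n ≤ 5e-05
2^n ≥ 60000
n ≥ log₂(60000) = 15.87
n ≥ 16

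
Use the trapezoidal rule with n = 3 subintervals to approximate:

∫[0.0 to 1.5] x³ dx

f(x) = x³
a = 0.0, b = 1.5, n = 3
h = (b - a)/n = 0.500000

Trapezoidal rule: (h/2)[f(x₀) + 2f(x₁) + 2f(x₂) + ... + f(xₙ)]

x_0 = 0.0000, f(x_0) = 0.000000, coefficient = 1
x_1 = 0.5000, f(x_1) = 0.125000, coefficient = 2
x_2 = 1.0000, f(x_2) = 1.000000, coefficient = 2
x_3 = 1.5000, f(x_3) = 3.375000, coefficient = 1

I ≈ (0.500000/2) × 5.625000 = 1.406250
Exact value: 1.265625
Error: 0.140625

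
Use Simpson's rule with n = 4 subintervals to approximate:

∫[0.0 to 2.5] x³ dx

f(x) = x³
a = 0.0, b = 2.5, n = 4
h = (b - a)/n = 0.625000

Simpson's rule: (h/3)[f(x₀) + 4f(x₁) + 2f(x₂) + ... + f(xₙ)]

x_0 = 0.0000, f(x_0) = 0.000000, coefficient = 1
x_1 = 0.6250, f(x_1) = 0.244141, coefficient = 4
x_2 = 1.2500, f(x_2) = 1.953125, coefficient = 2
x_3 = 1.8750, f(x_3) = 6.591797, coefficient = 4
x_4 = 2.5000, f(x_4) = 15.625000, coefficient = 1

I ≈ (0.625000/3) × 46.875000 = 9.765625
Exact value: 9.765625
Error: 0.000000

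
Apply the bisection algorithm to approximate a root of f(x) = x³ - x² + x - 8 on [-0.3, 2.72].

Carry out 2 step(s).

f(x) = x³ - x² + x - 8
Initial interval: [-0.3, 2.72]

Iteration 1:
  c_1 = (-0.300000 + 2.720000)/2 = 1.210000
  f(c_1) = f(1.210000) = -6.482539
  f(a) × f(c) ≥ 0, new interval: [1.210000, 2.720000]
Iteration 2:
  c_2 = (1.210000 + 2.720000)/2 = 1.965000
  f(c_2) = f(1.965000) = -2.308918
  f(a) × f(c) ≥ 0, new interval: [1.965000, 2.720000]

After 2 iteration(s), the approximation is c_2 = 1.965000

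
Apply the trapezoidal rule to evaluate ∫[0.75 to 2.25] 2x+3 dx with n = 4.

f(x) = 2x+3
a = 0.75, b = 2.25, n = 4
h = (b - a)/n = 0.375000

Trapezoidal rule: (h/2)[f(x₀) + 2f(x₁) + 2f(x₂) + ... + f(xₙ)]

x_0 = 0.7500, f(x_0) = 4.500000, coefficient = 1
x_1 = 1.1250, f(x_1) = 5.250000, coefficient = 2
x_2 = 1.5000, f(x_2) = 6.000000, coefficient = 2
x_3 = 1.8750, f(x_3) = 6.750000, coefficient = 2
x_4 = 2.2500, f(x_4) = 7.500000, coefficient = 1

I ≈ (0.375000/2) × 48.000000 = 9.000000
Exact value: 9.000000
Error: 0.000000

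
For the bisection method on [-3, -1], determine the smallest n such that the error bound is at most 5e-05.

We need (b-a)/2^n ≤ 5e-05
(-1 - (-3))/2^n ≤ 5e-05
2/2^n ≤ 5e-05
2^n ≥ 40000
n ≥ log₂(40000) = 15.29
n ≥ 16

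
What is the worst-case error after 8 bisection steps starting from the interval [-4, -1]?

Bisection error bound: |error| ≤ (b-a)/2^n
|error| ≤ (-1 - (-4))/2^8 = 3/2^8
|error| ≤ 0.0117187500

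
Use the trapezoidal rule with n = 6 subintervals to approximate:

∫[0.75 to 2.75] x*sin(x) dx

f(x) = x*sin(x)
a = 0.75, b = 2.75, n = 6
h = (b - a)/n = 0.333333

Trapezoidal rule: (h/2)[f(x₀) + 2f(x₁) + 2f(x₂) + ... + f(xₙ)]

x_0 = 0.7500, f(x_0) = 0.511229, coefficient = 1
x_1 = 1.0833, f(x_1) = 0.957151, coefficient = 2
x_2 = 1.4167, f(x_2) = 1.399873, coefficient = 2
x_3 = 1.7500, f(x_3) = 1.721975, coefficient = 2
x_4 = 2.0833, f(x_4) = 1.815632, coefficient = 2
x_5 = 2.4167, f(x_5) = 1.602443, coefficient = 2
x_6 = 2.7500, f(x_6) = 1.049568, coefficient = 1

I ≈ (0.333333/2) × 16.554945 = 2.759158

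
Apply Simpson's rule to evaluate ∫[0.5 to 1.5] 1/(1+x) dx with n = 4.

f(x) = 1/(1+x)
a = 0.5, b = 1.5, n = 4
h = (b - a)/n = 0.250000

Simpson's rule: (h/3)[f(x₀) + 4f(x₁) + 2f(x₂) + ... + f(xₙ)]

x_0 = 0.5000, f(x_0) = 0.666667, coefficient = 1
x_1 = 0.7500, f(x_1) = 0.571429, coefficient = 4
x_2 = 1.0000, f(x_2) = 0.500000, coefficient = 2
x_3 = 1.2500, f(x_3) = 0.444444, coefficient = 4
x_4 = 1.5000, f(x_4) = 0.400000, coefficient = 1

I ≈ (0.250000/3) × 6.130159 = 0.510847
Exact value: 0.510826
Error: 0.000021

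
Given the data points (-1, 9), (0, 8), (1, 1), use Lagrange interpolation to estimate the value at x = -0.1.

Lagrange interpolation formula:
P(x) = Σ yᵢ × Lᵢ(x)
where Lᵢ(x) = Π_{j≠i} (x - xⱼ)/(xᵢ - xⱼ)

L_0(-0.1) = (-0.1 - 0)/(-1 - 0) × (-0.1 - 1)/(-1 - 1) = 0.055000
L_1(-0.1) = (-0.1 - (-1))/(0 - (-1)) × (-0.1 - 1)/(0 - 1) = 0.990000
L_2(-0.1) = (-0.1 - (-1))/(1 - (-1)) × (-0.1 - 0)/(1 - 0) = -0.045000

P(-0.1) = 9×L_0(-0.1) + 8×L_1(-0.1) + 1×L_2(-0.1)
P(-0.1) = 8.370000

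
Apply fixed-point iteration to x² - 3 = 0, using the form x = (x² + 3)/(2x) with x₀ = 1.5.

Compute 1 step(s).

Equation: x² - 3 = 0
Fixed-point form: x = (x² + 3)/(2x)
x₀ = 1.5

x_1 = g(1.500000) = 1.750000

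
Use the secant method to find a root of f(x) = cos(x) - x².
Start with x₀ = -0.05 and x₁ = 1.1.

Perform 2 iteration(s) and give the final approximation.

f(x) = cos(x) - x²
x₀ = -0.05, x₁ = 1.1

Secant formula: x_{n+1} = x_n - f(x_n)(x_n - x_{n-1})/(f(x_n) - f(x_{n-1}))

Iteration 1:
  f(-0.050000) = 0.996250
  f(1.100000) = -0.756404
  x_2 = 1.100000 - (-0.756404)×(1.100000 - (-0.050000))/(-0.756404 - 0.996250)
       = 0.603687
Iteration 2:
  f(1.100000) = -0.756404
  f(0.603687) = 0.458810
  x_3 = 0.603687 - 0.458810×(0.603687 - 1.100000)/(0.458810 - (-0.756404))
       = 0.791073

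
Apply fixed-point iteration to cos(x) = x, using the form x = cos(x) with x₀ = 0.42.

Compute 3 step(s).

Equation: cos(x) = x
Fixed-point form: x = cos(x)
x₀ = 0.42

x_1 = g(0.420000) = 0.913089
x_2 = g(0.913089) = 0.611304
x_3 = g(0.611304) = 0.818900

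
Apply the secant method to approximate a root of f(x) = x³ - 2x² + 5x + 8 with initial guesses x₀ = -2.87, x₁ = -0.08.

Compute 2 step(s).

f(x) = x³ - 2x² + 5x + 8
x₀ = -2.87, x₁ = -0.08

Secant formula: x_{n+1} = x_n - f(x_n)(x_n - x_{n-1})/(f(x_n) - f(x_{n-1}))

Iteration 1:
  f(-2.870000) = -46.463703
  f(-0.080000) = 7.586688
  x_2 = -0.080000 - 7.586688×(-0.080000 - (-2.870000))/(7.586688 - (-46.463703))
       = -0.471613
Iteration 2:
  f(-0.080000) = 7.586688
  f(-0.471613) = 5.092198
  x_3 = -0.471613 - 5.092198×(-0.471613 - (-0.080000))/(5.092198 - 7.586688)
       = -1.271045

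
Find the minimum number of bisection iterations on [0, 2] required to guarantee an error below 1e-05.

We need (b-a)/2^n ≤ 1e-05
(2 - 0)/2^n ≤ 1e-05
2/2^n ≤ 1e-05
2^n ≥ 200000
n ≥ log₂(200000) = 17.61
n ≥ 18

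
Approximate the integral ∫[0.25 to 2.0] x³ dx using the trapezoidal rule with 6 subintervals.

f(x) = x³
a = 0.25, b = 2.0, n = 6
h = (b - a)/n = 0.291667

Trapezoidal rule: (h/2)[f(x₀) + 2f(x₁) + 2f(x₂) + ... + f(xₙ)]

x_0 = 0.2500, f(x_0) = 0.015625, coefficient = 1
x_1 = 0.5417, f(x_1) = 0.158927, coefficient = 2
x_2 = 0.8333, f(x_2) = 0.578704, coefficient = 2
x_3 = 1.1250, f(x_3) = 1.423828, coefficient = 2
x_4 = 1.4167, f(x_4) = 2.843171, coefficient = 2
x_5 = 1.7083, f(x_5) = 4.985605, coefficient = 2
x_6 = 2.0000, f(x_6) = 8.000000, coefficient = 1

I ≈ (0.291667/2) × 27.996094 = 4.082764
Exact value: 3.999023
Error: 0.083740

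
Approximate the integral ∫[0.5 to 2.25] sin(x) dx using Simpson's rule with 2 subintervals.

f(x) = sin(x)
a = 0.5, b = 2.25, n = 2
h = (b - a)/n = 0.875000

Simpson's rule: (h/3)[f(x₀) + 4f(x₁) + 2f(x₂) + ... + f(xₙ)]

x_0 = 0.5000, f(x_0) = 0.479426, coefficient = 1
x_1 = 1.3750, f(x_1) = 0.980893, coefficient = 4
x_2 = 2.2500, f(x_2) = 0.778073, coefficient = 1

I ≈ (0.875000/3) × 5.181071 = 1.511146
Exact value: 1.505756
Error: 0.005390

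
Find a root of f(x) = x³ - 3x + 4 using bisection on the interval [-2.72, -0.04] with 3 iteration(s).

f(x) = x³ - 3x + 4
Initial interval: [-2.72, -0.04]

Iteration 1:
  c_1 = (-2.720000 + (-0.040000))/2 = -1.380000
  f(c_1) = f(-1.380000) = 5.511928
  f(a) × f(c) < 0, new interval: [-2.720000, -1.380000]
Iteration 2:
  c_2 = (-2.720000 + (-1.380000))/2 = -2.050000
  f(c_2) = f(-2.050000) = 1.534875
  f(a) × f(c) < 0, new interval: [-2.720000, -2.050000]
Iteration 3:
  c_3 = (-2.720000 + (-2.050000))/2 = -2.385000
  f(c_3) = f(-2.385000) = -2.411417
  f(a) × f(c) ≥ 0, new interval: [-2.385000, -2.050000]

After 3 iteration(s), the approximation is c_3 = -2.385000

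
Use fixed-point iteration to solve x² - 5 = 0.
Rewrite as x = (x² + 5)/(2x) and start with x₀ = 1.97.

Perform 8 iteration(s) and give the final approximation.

Equation: x² - 5 = 0
Fixed-point form: x = (x² + 5)/(2x)
x₀ = 1.97

x_1 = g(1.970000) = 2.254036
x_2 = g(2.254036) = 2.236140
x_3 = g(2.236140) = 2.236068
x_4 = g(2.236068) = 2.236068
x_5 = g(2.236068) = 2.236068
x_6 = g(2.236068) = 2.236068
x_7 = g(2.236068) = 2.236068
x_8 = g(2.236068) = 2.236068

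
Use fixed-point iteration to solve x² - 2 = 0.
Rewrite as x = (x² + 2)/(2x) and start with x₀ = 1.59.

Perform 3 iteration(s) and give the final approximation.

Equation: x² - 2 = 0
Fixed-point form: x = (x² + 2)/(2x)
x₀ = 1.59

x_1 = g(1.590000) = 1.423931
x_2 = g(1.423931) = 1.414247
x_3 = g(1.414247) = 1.414214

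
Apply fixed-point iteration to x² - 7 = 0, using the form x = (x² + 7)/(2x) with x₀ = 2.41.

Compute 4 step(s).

Equation: x² - 7 = 0
Fixed-point form: x = (x² + 7)/(2x)
x₀ = 2.41

x_1 = g(2.410000) = 2.657282
x_2 = g(2.657282) = 2.645776
x_3 = g(2.645776) = 2.645751
x_4 = g(2.645751) = 2.645751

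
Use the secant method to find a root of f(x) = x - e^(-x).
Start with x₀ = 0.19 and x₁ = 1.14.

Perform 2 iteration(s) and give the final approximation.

f(x) = x - e^(-x)
x₀ = 0.19, x₁ = 1.14

Secant formula: x_{n+1} = x_n - f(x_n)(x_n - x_{n-1})/(f(x_n) - f(x_{n-1}))

Iteration 1:
  f(0.190000) = -0.636959
  f(1.140000) = 0.820181
  x_2 = 1.140000 - 0.820181×(1.140000 - 0.190000)/(0.820181 - (-0.636959))
       = 0.605273
Iteration 2:
  f(1.140000) = 0.820181
  f(0.605273) = 0.059348
  x_3 = 0.605273 - 0.059348×(0.605273 - 1.140000)/(0.059348 - 0.820181)
       = 0.563562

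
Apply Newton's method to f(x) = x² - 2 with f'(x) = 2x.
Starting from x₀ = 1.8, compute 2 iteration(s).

f(x) = x² - 2
f'(x) = 2x
x₀ = 1.8

Newton-Raphson formula: x_{n+1} = x_n - f(x_n)/f'(x_n)

Iteration 1:
  f(1.800000) = 1.240000
  f'(1.800000) = 3.600000
  x_1 = 1.800000 - 1.240000/3.600000 = 1.455556
Iteration 2:
  f(1.455556) = 0.118642
  f'(1.455556) = 2.911111
  x_2 = 1.455556 - 0.118642/2.911111 = 1.414801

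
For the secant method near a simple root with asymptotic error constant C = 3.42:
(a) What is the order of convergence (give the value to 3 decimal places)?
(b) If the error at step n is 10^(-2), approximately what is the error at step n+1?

(a) Secant method has superlinear convergence with order φ = (1+√5)/2 ≈ 1.618.
    This means |e_{n+1}| ≈ C|e_n|^1.618.

(b) With |e_n| = 10^(-2) and C = 3.42:
    |e_{n+1}| ≈ 3.42 × (10^(-2))^1.618 = 3.42 × 10^(-3.24)

(a) ≈ 1.618 (golden ratio); (b) |e_{n+1}| ≈ 1.986e-03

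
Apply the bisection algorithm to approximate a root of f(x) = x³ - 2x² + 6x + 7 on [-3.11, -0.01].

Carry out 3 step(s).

f(x) = x³ - 2x² + 6x + 7
Initial interval: [-3.11, -0.01]

Iteration 1:
  c_1 = (-3.110000 + (-0.010000))/2 = -1.560000
  f(c_1) = f(-1.560000) = -11.023616
  f(a) × f(c) ≥ 0, new interval: [-1.560000, -0.010000]
Iteration 2:
  c_2 = (-1.560000 + (-0.010000))/2 = -0.785000
  f(c_2) = f(-0.785000) = 0.573813
  f(a) × f(c) < 0, new interval: [-1.560000, -0.785000]
Iteration 3:
  c_3 = (-1.560000 + (-0.785000))/2 = -1.172500
  f(c_3) = f(-1.172500) = -4.396414
  f(a) × f(c) ≥ 0, new interval: [-1.172500, -0.785000]

After 3 iteration(s), the approximation is c_3 = -1.172500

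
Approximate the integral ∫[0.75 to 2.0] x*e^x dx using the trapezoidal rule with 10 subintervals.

f(x) = x*e^x
a = 0.75, b = 2.0, n = 10
h = (b - a)/n = 0.125000

Trapezoidal rule: (h/2)[f(x₀) + 2f(x₁) + 2f(x₂) + ... + f(xₙ)]

x_0 = 0.7500, f(x_0) = 1.587750, coefficient = 1
x_1 = 0.8750, f(x_1) = 2.099016, coefficient = 2
x_2 = 1.0000, f(x_2) = 2.718282, coefficient = 2
x_3 = 1.1250, f(x_3) = 3.465244, coefficient = 2
x_4 = 1.2500, f(x_4) = 4.362929, coefficient = 2
x_5 = 1.3750, f(x_5) = 5.438230, coefficient = 2
x_6 = 1.5000, f(x_6) = 6.722534, coefficient = 2
x_7 = 1.6250, f(x_7) = 8.252431, coefficient = 2
x_8 = 1.7500, f(x_8) = 10.070555, coefficient = 2
x_9 = 1.8750, f(x_9) = 12.226536, coefficient = 2
x_10 = 2.0000, f(x_10) = 14.778112, coefficient = 1

I ≈ (0.125000/2) × 127.077374 = 7.942336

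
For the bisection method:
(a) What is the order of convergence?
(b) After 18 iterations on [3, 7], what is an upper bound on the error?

(a) Bisection has linear (order 1) convergence; the error is halved each step.

(b) Error bound = (b-a)/2^n = (7 - 3)/2^{18}
    = 4/2^{18}

(a) 1 (linear); (b) error ≤ 1.53e-05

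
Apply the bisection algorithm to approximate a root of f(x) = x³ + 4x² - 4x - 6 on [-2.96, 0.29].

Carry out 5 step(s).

f(x) = x³ + 4x² - 4x - 6
Initial interval: [-2.96, 0.29]

Iteration 1:
  c_1 = (-2.960000 + 0.290000)/2 = -1.335000
  f(c_1) = f(-1.335000) = 4.089630
  f(a) × f(c) ≥ 0, new interval: [-1.335000, 0.290000]
Iteration 2:
  c_2 = (-1.335000 + 0.290000)/2 = -0.522500
  f(c_2) = f(-0.522500) = -2.960621
  f(a) × f(c) < 0, new interval: [-1.335000, -0.522500]
Iteration 3:
  c_3 = (-1.335000 + (-0.522500))/2 = -0.928750
  f(c_3) = f(-0.928750) = 0.364188
  f(a) × f(c) ≥ 0, new interval: [-0.928750, -0.522500]
Iteration 4:
  c_4 = (-0.928750 + (-0.522500))/2 = -0.725625
  f(c_4) = f(-0.725625) = -1.373438
  f(a) × f(c) < 0, new interval: [-0.928750, -0.725625]
Iteration 5:
  c_5 = (-0.928750 + (-0.725625))/2 = -0.827187
  f(c_5) = f(-0.827187) = -0.520287
  f(a) × f(c) < 0, new interval: [-0.928750, -0.827187]

After 5 iteration(s), the approximation is c_5 = -0.827187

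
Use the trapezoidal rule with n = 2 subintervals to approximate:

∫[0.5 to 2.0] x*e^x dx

f(x) = x*e^x
a = 0.5, b = 2.0, n = 2
h = (b - a)/n = 0.750000

Trapezoidal rule: (h/2)[f(x₀) + 2f(x₁) + 2f(x₂) + ... + f(xₙ)]

x_0 = 0.5000, f(x_0) = 0.824361, coefficient = 1
x_1 = 1.2500, f(x_1) = 4.362929, coefficient = 2
x_2 = 2.0000, f(x_2) = 14.778112, coefficient = 1

I ≈ (0.750000/2) × 24.328330 = 9.123124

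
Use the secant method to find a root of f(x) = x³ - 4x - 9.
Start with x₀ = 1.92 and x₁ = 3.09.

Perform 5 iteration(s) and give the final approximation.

f(x) = x³ - 4x - 9
x₀ = 1.92, x₁ = 3.09

Secant formula: x_{n+1} = x_n - f(x_n)(x_n - x_{n-1})/(f(x_n) - f(x_{n-1}))

Iteration 1:
  f(1.920000) = -9.602112
  f(3.090000) = 8.143629
  x_2 = 3.090000 - 8.143629×(3.090000 - 1.920000)/(8.143629 - (-9.602112))
       = 2.553080
Iteration 2:
  f(3.090000) = 8.143629
  f(2.553080) = -2.570792
  x_3 = 2.553080 - (-2.570792)×(2.553080 - 3.090000)/(-2.570792 - 8.143629)
       = 2.681907
Iteration 3:
  f(2.553080) = -2.570792
  f(2.681907) = -0.437674
  x_4 = 2.681907 - (-0.437674)×(2.681907 - 2.553080)/(-0.437674 - (-2.570792))
       = 2.708340
Iteration 4:
  f(2.681907) = -0.437674
  f(2.708340) = 0.032599
  x_5 = 2.708340 - 0.032599×(2.708340 - 2.681907)/(0.032599 - (-0.437674))
       = 2.706508
Iteration 5:
  f(2.708340) = 0.032599
  f(2.706508) = -0.000365
  x_6 = 2.706508 - (-0.000365)×(2.706508 - 2.708340)/(-0.000365 - 0.032599)
       = 2.706528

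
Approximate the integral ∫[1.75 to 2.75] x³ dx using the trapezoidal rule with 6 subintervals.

f(x) = x³
a = 1.75, b = 2.75, n = 6
h = (b - a)/n = 0.166667

Trapezoidal rule: (h/2)[f(x₀) + 2f(x₁) + 2f(x₂) + ... + f(xₙ)]

x_0 = 1.7500, f(x_0) = 5.359375, coefficient = 1
x_1 = 1.9167, f(x_1) = 7.041088, coefficient = 2
x_2 = 2.0833, f(x_2) = 9.042245, coefficient = 2
x_3 = 2.2500, f(x_3) = 11.390625, coefficient = 2
x_4 = 2.4167, f(x_4) = 14.114005, coefficient = 2
x_5 = 2.5833, f(x_5) = 17.240162, coefficient = 2
x_6 = 2.7500, f(x_6) = 20.796875, coefficient = 1

I ≈ (0.166667/2) × 143.812500 = 11.984375
Exact value: 11.953125
Error: 0.031250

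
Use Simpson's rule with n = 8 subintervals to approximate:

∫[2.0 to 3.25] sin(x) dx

f(x) = sin(x)
a = 2.0, b = 3.25, n = 8
h = (b - a)/n = 0.156250

Simpson's rule: (h/3)[f(x₀) + 4f(x₁) + 2f(x₂) + ... + f(xₙ)]

x_0 = 2.0000, f(x_0) = 0.909297, coefficient = 1
x_1 = 2.1562, f(x_1) = 0.833461, coefficient = 4
x_2 = 2.3125, f(x_2) = 0.737319, coefficient = 2
x_3 = 2.4688, f(x_3) = 0.623212, coefficient = 4
x_4 = 2.6250, f(x_4) = 0.493920, coefficient = 2
x_5 = 2.7812, f(x_5) = 0.352595, coefficient = 4
x_6 = 2.9375, f(x_6) = 0.202679, coefficient = 2
x_7 = 3.0938, f(x_7) = 0.047824, coefficient = 4
x_8 = 3.2500, f(x_8) = -0.108195, coefficient = 1

I ≈ (0.156250/3) × 11.097307 = 0.577985
Exact value: 0.577983
Error: 0.000002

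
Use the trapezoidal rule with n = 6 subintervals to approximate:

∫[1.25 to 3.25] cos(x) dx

f(x) = cos(x)
a = 1.25, b = 3.25, n = 6
h = (b - a)/n = 0.333333

Trapezoidal rule: (h/2)[f(x₀) + 2f(x₁) + 2f(x₂) + ... + f(xₙ)]

x_0 = 1.2500, f(x_0) = 0.315322, coefficient = 1
x_1 = 1.5833, f(x_1) = -0.012537, coefficient = 2
x_2 = 1.9167, f(x_2) = -0.339016, coefficient = 2
x_3 = 2.2500, f(x_3) = -0.628174, coefficient = 2
x_4 = 2.5833, f(x_4) = -0.848178, coefficient = 2
x_5 = 2.9167, f(x_5) = -0.974811, coefficient = 2
x_6 = 3.2500, f(x_6) = -0.994130, coefficient = 1

I ≈ (0.333333/2) × -6.284237 = -1.047373
Exact value: -1.057180
Error: 0.009807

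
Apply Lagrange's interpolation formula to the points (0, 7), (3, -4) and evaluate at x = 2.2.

Lagrange interpolation formula:
P(x) = Σ yᵢ × Lᵢ(x)
where Lᵢ(x) = Π_{j≠i} (x - xⱼ)/(xᵢ - xⱼ)

L_0(2.2) = (2.2 - 3)/(0 - 3) = 0.266667
L_1(2.2) = (2.2 - 0)/(3 - 0) = 0.733333

P(2.2) = 7×L_0(2.2) + (-4)×L_1(2.2)
P(2.2) = -1.066667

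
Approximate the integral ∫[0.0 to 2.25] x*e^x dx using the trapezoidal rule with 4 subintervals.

f(x) = x*e^x
a = 0.0, b = 2.25, n = 4
h = (b - a)/n = 0.562500

Trapezoidal rule: (h/2)[f(x₀) + 2f(x₁) + 2f(x₂) + ... + f(xₙ)]

x_0 = 0.0000, f(x_0) = 0.000000, coefficient = 1
x_1 = 0.5625, f(x_1) = 0.987218, coefficient = 2
x_2 = 1.1250, f(x_2) = 3.465244, coefficient = 2
x_3 = 1.6875, f(x_3) = 9.122539, coefficient = 2
x_4 = 2.2500, f(x_4) = 21.347406, coefficient = 1

I ≈ (0.562500/2) × 48.497408 = 13.639896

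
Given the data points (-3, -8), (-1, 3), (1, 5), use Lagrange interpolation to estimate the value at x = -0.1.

Lagrange interpolation formula:
P(x) = Σ yᵢ × Lᵢ(x)
where Lᵢ(x) = Π_{j≠i} (x - xⱼ)/(xᵢ - xⱼ)

L_0(-0.1) = (-0.1 - (-1))/(-3 - (-1)) × (-0.1 - 1)/(-3 - 1) = -0.123750
L_1(-0.1) = (-0.1 - (-3))/(-1 - (-3)) × (-0.1 - 1)/(-1 - 1) = 0.797500
L_2(-0.1) = (-0.1 - (-3))/(1 - (-3)) × (-0.1 - (-1))/(1 - (-1)) = 0.326250

P(-0.1) = (-8)×L_0(-0.1) + 3×L_1(-0.1) + 5×L_2(-0.1)
P(-0.1) = 5.013750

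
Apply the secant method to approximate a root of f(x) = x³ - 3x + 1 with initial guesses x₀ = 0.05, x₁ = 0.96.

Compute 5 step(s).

f(x) = x³ - 3x + 1
x₀ = 0.05, x₁ = 0.96

Secant formula: x_{n+1} = x_n - f(x_n)(x_n - x_{n-1})/(f(x_n) - f(x_{n-1}))

Iteration 1:
  f(0.050000) = 0.850125
  f(0.960000) = -0.995264
  x_2 = 0.960000 - (-0.995264)×(0.960000 - 0.050000)/(-0.995264 - 0.850125)
       = 0.469214
Iteration 2:
  f(0.960000) = -0.995264
  f(0.469214) = -0.304340
  x_3 = 0.469214 - (-0.304340)×(0.469214 - 0.960000)/(-0.304340 - (-0.995264))
       = 0.253032
Iteration 3:
  f(0.469214) = -0.304340
  f(0.253032) = 0.257105
  x_4 = 0.253032 - 0.257105×(0.253032 - 0.469214)/(0.257105 - (-0.304340))
       = 0.352029
Iteration 4:
  f(0.253032) = 0.257105
  f(0.352029) = -0.012463
  x_5 = 0.352029 - (-0.012463)×(0.352029 - 0.253032)/(-0.012463 - 0.257105)
       = 0.347452
Iteration 5:
  f(0.352029) = -0.012463
  f(0.347452) = -0.000412
  x_6 = 0.347452 - (-0.000412)×(0.347452 - 0.352029)/(-0.000412 - (-0.012463))
       = 0.347296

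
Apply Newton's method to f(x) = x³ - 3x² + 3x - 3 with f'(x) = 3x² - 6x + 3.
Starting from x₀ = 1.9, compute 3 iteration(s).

f(x) = x³ - 3x² + 3x - 3
f'(x) = 3x² - 6x + 3
x₀ = 1.9

Newton-Raphson formula: x_{n+1} = x_n - f(x_n)/f'(x_n)

Iteration 1:
  f(1.900000) = -1.271000
  f'(1.900000) = 2.430000
  x_1 = 1.900000 - (-1.271000)/2.430000 = 2.423045
Iteration 2:
  f(2.423045) = 0.881749
  f'(2.423045) = 6.075173
  x_2 = 2.423045 - 0.881749/6.075173 = 2.277906
Iteration 3:
  f(2.277906) = 0.086874
  f'(2.277906) = 4.899128
  x_3 = 2.277906 - 0.086874/4.899128 = 2.260173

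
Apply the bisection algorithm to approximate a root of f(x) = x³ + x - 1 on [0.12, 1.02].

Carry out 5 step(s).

f(x) = x³ + x - 1
Initial interval: [0.12, 1.02]

Iteration 1:
  c_1 = (0.120000 + 1.020000)/2 = 0.570000
  f(c_1) = f(0.570000) = -0.244807
  f(a) × f(c) ≥ 0, new interval: [0.570000, 1.020000]
Iteration 2:
  c_2 = (0.570000 + 1.020000)/2 = 0.795000
  f(c_2) = f(0.795000) = 0.297460
  f(a) × f(c) < 0, new interval: [0.570000, 0.795000]
Iteration 3:
  c_3 = (0.570000 + 0.795000)/2 = 0.682500
  f(c_3) = f(0.682500) = 0.000413
  f(a) × f(c) < 0, new interval: [0.570000, 0.682500]
Iteration 4:
  c_4 = (0.570000 + 0.682500)/2 = 0.626250
  f(c_4) = f(0.626250) = -0.128142
  f(a) × f(c) ≥ 0, new interval: [0.626250, 0.682500]
Iteration 5:
  c_5 = (0.626250 + 0.682500)/2 = 0.654375
  f(c_5) = f(0.654375) = -0.065417
  f(a) × f(c) ≥ 0, new interval: [0.654375, 0.682500]

After 5 iteration(s), the approximation is c_5 = 0.654375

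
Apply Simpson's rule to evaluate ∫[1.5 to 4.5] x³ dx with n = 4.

f(x) = x³
a = 1.5, b = 4.5, n = 4
h = (b - a)/n = 0.750000

Simpson's rule: (h/3)[f(x₀) + 4f(x₁) + 2f(x₂) + ... + f(xₙ)]

x_0 = 1.5000, f(x_0) = 3.375000, coefficient = 1
x_1 = 2.2500, f(x_1) = 11.390625, coefficient = 4
x_2 = 3.0000, f(x_2) = 27.000000, coefficient = 2
x_3 = 3.7500, f(x_3) = 52.734375, coefficient = 4
x_4 = 4.5000, f(x_4) = 91.125000, coefficient = 1

I ≈ (0.750000/3) × 405.000000 = 101.250000
Exact value: 101.250000
Error: 0.000000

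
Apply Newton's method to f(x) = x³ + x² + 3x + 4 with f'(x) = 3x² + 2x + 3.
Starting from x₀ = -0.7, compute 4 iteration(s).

f(x) = x³ + x² + 3x + 4
f'(x) = 3x² + 2x + 3
x₀ = -0.7

Newton-Raphson formula: x_{n+1} = x_n - f(x_n)/f'(x_n)

Iteration 1:
  f(-0.700000) = 2.047000
  f'(-0.700000) = 3.070000
  x_1 = -0.700000 - 2.047000/3.070000 = -1.366775
Iteration 2:
  f(-1.366775) = -0.785489
  f'(-1.366775) = 5.870673
  x_2 = -1.366775 - (-0.785489)/5.870673 = -1.232976
Iteration 3:
  f(-1.232976) = -0.053107
  f'(-1.232976) = 5.094740
  x_3 = -1.232976 - (-0.053107)/5.094740 = -1.222552
Iteration 4:
  f(-1.222552) = -0.000292
  f'(-1.222552) = 5.038799
  x_4 = -1.222552 - (-0.000292)/5.038799 = -1.222495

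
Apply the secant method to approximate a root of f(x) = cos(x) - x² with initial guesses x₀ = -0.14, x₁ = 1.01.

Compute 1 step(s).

f(x) = cos(x) - x²
x₀ = -0.14, x₁ = 1.01

Secant formula: x_{n+1} = x_n - f(x_n)(x_n - x_{n-1})/(f(x_n) - f(x_{n-1}))

Iteration 1:
  f(-0.140000) = 0.970616
  f(1.010000) = -0.488239
  x_2 = 1.010000 - (-0.488239)×(1.010000 - (-0.140000))/(-0.488239 - 0.970616)
       = 0.625126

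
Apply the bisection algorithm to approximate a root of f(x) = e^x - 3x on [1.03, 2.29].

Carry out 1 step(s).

f(x) = e^x - 3x
Initial interval: [1.03, 2.29]

Iteration 1:
  c_1 = (1.030000 + 2.290000)/2 = 1.660000
  f(c_1) = f(1.660000) = 0.279311
  f(a) × f(c) < 0, new interval: [1.030000, 1.660000]

After 1 iteration(s), the approximation is c_1 = 1.660000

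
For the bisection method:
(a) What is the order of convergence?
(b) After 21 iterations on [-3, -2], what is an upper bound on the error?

(a) Bisection has linear (order 1) convergence; the error is halved each step.

(b) Error bound = (b-a)/2^n = (-2 - (-3))/2^{21}
    = 1/2^{21}

(a) 1 (linear); (b) error ≤ 4.77e-07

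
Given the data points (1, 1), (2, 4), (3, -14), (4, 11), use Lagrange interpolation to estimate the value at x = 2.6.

Lagrange interpolation formula:
P(x) = Σ yᵢ × Lᵢ(x)
where Lᵢ(x) = Π_{j≠i} (x - xⱼ)/(xᵢ - xⱼ)

L_0(2.6) = (2.6 - 2)/(1 - 2) × (2.6 - 3)/(1 - 3) × (2.6 - 4)/(1 - 4) = -0.056000
L_1(2.6) = (2.6 - 1)/(2 - 1) × (2.6 - 3)/(2 - 3) × (2.6 - 4)/(2 - 4) = 0.448000
L_2(2.6) = (2.6 - 1)/(3 - 1) × (2.6 - 2)/(3 - 2) × (2.6 - 4)/(3 - 4) = 0.672000
L_3(2.6) = (2.6 - 1)/(4 - 1) × (2.6 - 2)/(4 - 2) × (2.6 - 3)/(4 - 3) = -0.064000

P(2.6) = 1×L_0(2.6) + 4×L_1(2.6) + (-14)×L_2(2.6) + 11×L_3(2.6)
P(2.6) = -8.376000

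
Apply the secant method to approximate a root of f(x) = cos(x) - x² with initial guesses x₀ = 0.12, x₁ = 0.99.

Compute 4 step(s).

f(x) = cos(x) - x²
x₀ = 0.12, x₁ = 0.99

Secant formula: x_{n+1} = x_n - f(x_n)(x_n - x_{n-1})/(f(x_n) - f(x_{n-1}))

Iteration 1:
  f(0.120000) = 0.978409
  f(0.990000) = -0.431410
  x_2 = 0.990000 - (-0.431410)×(0.990000 - 0.120000)/(-0.431410 - 0.978409)
       = 0.723777
Iteration 2:
  f(0.990000) = -0.431410
  f(0.723777) = 0.225458
  x_3 = 0.723777 - 0.225458×(0.723777 - 0.990000)/(0.225458 - (-0.431410))
       = 0.815153
Iteration 3:
  f(0.723777) = 0.225458
  f(0.815153) = 0.021283
  x_4 = 0.815153 - 0.021283×(0.815153 - 0.723777)/(0.021283 - 0.225458)
       = 0.824678
Iteration 4:
  f(0.815153) = 0.021283
  f(0.824678) = -0.001300
  x_5 = 0.824678 - (-0.001300)×(0.824678 - 0.815153)/(-0.001300 - 0.021283)
       = 0.824130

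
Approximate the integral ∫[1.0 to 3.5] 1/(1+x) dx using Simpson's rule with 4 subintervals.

f(x) = 1/(1+x)
a = 1.0, b = 3.5, n = 4
h = (b - a)/n = 0.625000

Simpson's rule: (h/3)[f(x₀) + 4f(x₁) + 2f(x₂) + ... + f(xₙ)]

x_0 = 1.0000, f(x_0) = 0.500000, coefficient = 1
x_1 = 1.6250, f(x_1) = 0.380952, coefficient = 4
x_2 = 2.2500, f(x_2) = 0.307692, coefficient = 2
x_3 = 2.8750, f(x_3) = 0.258065, coefficient = 4
x_4 = 3.5000, f(x_4) = 0.222222, coefficient = 1

I ≈ (0.625000/3) × 3.893674 = 0.811182
Exact value: 0.810930
Error: 0.000252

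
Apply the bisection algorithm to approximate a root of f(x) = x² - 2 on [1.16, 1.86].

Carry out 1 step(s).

f(x) = x² - 2
Initial interval: [1.16, 1.86]

Iteration 1:
  c_1 = (1.160000 + 1.860000)/2 = 1.510000
  f(c_1) = f(1.510000) = 0.280100
  f(a) × f(c) < 0, new interval: [1.160000, 1.510000]

After 1 iteration(s), the approximation is c_1 = 1.510000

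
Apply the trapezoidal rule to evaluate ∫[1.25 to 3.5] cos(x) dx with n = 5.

f(x) = cos(x)
a = 1.25, b = 3.5, n = 5
h = (b - a)/n = 0.450000

Trapezoidal rule: (h/2)[f(x₀) + 2f(x₁) + 2f(x₂) + ... + f(xₙ)]

x_0 = 1.2500, f(x_0) = 0.315322, coefficient = 1
x_1 = 1.7000, f(x_1) = -0.128844, coefficient = 2
x_2 = 2.1500, f(x_2) = -0.547358, coefficient = 2
x_3 = 2.6000, f(x_3) = -0.856889, coefficient = 2
x_4 = 3.0500, f(x_4) = -0.995808, coefficient = 2
x_5 = 3.5000, f(x_5) = -0.936457, coefficient = 1

I ≈ (0.450000/2) × -5.678933 = -1.277760
Exact value: -1.299768
Error: 0.022008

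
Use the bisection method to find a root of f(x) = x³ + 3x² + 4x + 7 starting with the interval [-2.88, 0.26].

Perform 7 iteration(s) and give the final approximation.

f(x) = x³ + 3x² + 4x + 7
Initial interval: [-2.88, 0.26]

Iteration 1:
  c_1 = (-2.880000 + 0.260000)/2 = -1.310000
  f(c_1) = f(-1.310000) = 4.660209
  f(a) × f(c) < 0, new interval: [-2.880000, -1.310000]
Iteration 2:
  c_2 = (-2.880000 + (-1.310000))/2 = -2.095000
  f(c_2) = f(-2.095000) = 2.592068
  f(a) × f(c) < 0, new interval: [-2.880000, -2.095000]
Iteration 3:
  c_3 = (-2.880000 + (-2.095000))/2 = -2.487500
  f(c_3) = f(-2.487500) = 0.221174
  f(a) × f(c) < 0, new interval: [-2.880000, -2.487500]
Iteration 4:
  c_4 = (-2.880000 + (-2.487500))/2 = -2.683750
  f(c_4) = f(-2.683750) = -1.457205
  f(a) × f(c) ≥ 0, new interval: [-2.683750, -2.487500]
Iteration 5:
  c_5 = (-2.683750 + (-2.487500))/2 = -2.585625
  f(c_5) = f(-2.585625) = -0.572214
  f(a) × f(c) ≥ 0, new interval: [-2.585625, -2.487500]
Iteration 6:
  c_6 = (-2.585625 + (-2.487500))/2 = -2.536562
  f(c_6) = f(-2.536562) = -0.164424
  f(a) × f(c) ≥ 0, new interval: [-2.536562, -2.487500]
Iteration 7:
  c_7 = (-2.536562 + (-2.487500))/2 = -2.512031
  f(c_7) = f(-2.512031) = 0.031105
  f(a) × f(c) < 0, new interval: [-2.536562, -2.512031]

After 7 iteration(s), the approximation is c_7 = -2.512031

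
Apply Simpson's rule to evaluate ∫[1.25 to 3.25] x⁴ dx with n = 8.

f(x) = x⁴
a = 1.25, b = 3.25, n = 8
h = (b - a)/n = 0.250000

Simpson's rule: (h/3)[f(x₀) + 4f(x₁) + 2f(x₂) + ... + f(xₙ)]

x_0 = 1.2500, f(x_0) = 2.441406, coefficient = 1
x_1 = 1.5000, f(x_1) = 5.062500, coefficient = 4
x_2 = 1.7500, f(x_2) = 9.378906, coefficient = 2
x_3 = 2.0000, f(x_3) = 16.000000, coefficient = 4
x_4 = 2.2500, f(x_4) = 25.628906, coefficient = 2
x_5 = 2.5000, f(x_5) = 39.062500, coefficient = 4
x_6 = 2.7500, f(x_6) = 57.191406, coefficient = 2
x_7 = 3.0000, f(x_7) = 81.000000, coefficient = 4
x_8 = 3.2500, f(x_8) = 111.566406, coefficient = 1

I ≈ (0.250000/3) × 862.906250 = 71.908854
Exact value: 71.907813
Error: 0.001042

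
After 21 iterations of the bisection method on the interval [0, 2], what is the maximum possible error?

Bisection error bound: |error| ≤ (b-a)/2^n
|error| ≤ (2 - 0)/2^21 = 2/2^21
|error| ≤ 0.0000009537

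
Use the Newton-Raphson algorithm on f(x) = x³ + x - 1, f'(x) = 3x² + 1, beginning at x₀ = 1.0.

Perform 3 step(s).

f(x) = x³ + x - 1
f'(x) = 3x² + 1
x₀ = 1.0

Newton-Raphson formula: x_{n+1} = x_n - f(x_n)/f'(x_n)

Iteration 1:
  f(1.000000) = 1.000000
  f'(1.000000) = 4.000000
  x_1 = 1.000000 - 1.000000/4.000000 = 0.750000
Iteration 2:
  f(0.750000) = 0.171875
  f'(0.750000) = 2.687500
  x_2 = 0.750000 - 0.171875/2.687500 = 0.686047
Iteration 3:
  f(0.686047) = 0.008941
  f'(0.686047) = 2.411979
  x_3 = 0.686047 - 0.008941/2.411979 = 0.682340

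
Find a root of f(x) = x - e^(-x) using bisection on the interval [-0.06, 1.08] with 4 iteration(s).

f(x) = x - e^(-x)
Initial interval: [-0.06, 1.08]

Iteration 1:
  c_1 = (-0.060000 + 1.080000)/2 = 0.510000
  f(c_1) = f(0.510000) = -0.090496
  f(a) × f(c) ≥ 0, new interval: [0.510000, 1.080000]
Iteration 2:
  c_2 = (0.510000 + 1.080000)/2 = 0.795000
  f(c_2) = f(0.795000) = 0.343419
  f(a) × f(c) < 0, new interval: [0.510000, 0.795000]
Iteration 3:
  c_3 = (0.510000 + 0.795000)/2 = 0.652500
  f(c_3) = f(0.652500) = 0.131758
  f(a) × f(c) < 0, new interval: [0.510000, 0.652500]
Iteration 4:
  c_4 = (0.510000 + 0.652500)/2 = 0.581250
  f(c_4) = f(0.581250) = 0.022051
  f(a) × f(c) < 0, new interval: [0.510000, 0.581250]

After 4 iteration(s), the approximation is c_4 = 0.581250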